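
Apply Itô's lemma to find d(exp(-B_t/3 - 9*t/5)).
d(exp(-B_t/3 - 9*t/5)) = (-157*exp(-B_t/3 - 9*t/5)/90) dt + (-exp(-B_t/3 - 9*t/5)/3) dB_t

Itô's formula for f(t, x): d f(t, B_t) = (f_t + (1/2) f_xx) dt + f_x dB_t. Compute partials of f(t, x) = exp(-9*t/5 - x/3):
  f_t(t,x)  = -9*exp(-9*t/5 - x/3)/5
  f_x(t,x)  = -exp(-9*t/5 - x/3)/3
  f_xx(t,x) = exp(-9*t/5 - x/3)/9
Assemble drift = f_t + (1/2) f_xx = -157*exp(-9*t/5 - x/3)/90 and diffusion = f_x = -exp(-9*t/5 - x/3)/3. Substituting x = B_t:
  d(exp(-B_t/3 - 9*t/5)) = (-157*exp(-B_t/3 - 9*t/5)/90) dt + (-exp(-B_t/3 - 9*t/5)/3) dB_t.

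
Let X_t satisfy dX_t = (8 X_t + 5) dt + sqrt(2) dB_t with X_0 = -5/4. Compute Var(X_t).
Var(X_t) = exp(16*t)/8 - 1/8

The variance V(t) = Var(X_t) satisfies V'(t) = 2 a V(t) + c^2 with V(0) = 0 (drift coefficient is linear in X, diffusion is constant). With a = 8, c = sqrt(2), the solution is
  V(t) = (c^2 / (2 a)) * (exp(2 a t) - 1)
       = (sqrt(2)^2 / (2*8)) * (exp(16 t) - 1)
       = exp(16*t)/8 - 1/8.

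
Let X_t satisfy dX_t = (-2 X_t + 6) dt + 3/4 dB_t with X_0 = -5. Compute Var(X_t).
Var(X_t) = 9/64 - 9*exp(-4*t)/64

The variance V(t) = Var(X_t) satisfies V'(t) = 2 a V(t) + c^2 with V(0) = 0 (drift coefficient is linear in X, diffusion is constant). With a = -2, c = 3/4, the solution is
  V(t) = (c^2 / (2 a)) * (exp(2 a t) - 1)
       = ((3/4)^2 / (2*(-2))) * (exp((-4) t) - 1)
       = 9/64 - 9*exp(-4*t)/64.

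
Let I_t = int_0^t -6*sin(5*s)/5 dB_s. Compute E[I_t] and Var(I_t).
E[I_t] = 0; Var(I_t) = 18*t/25 - 9*sin(10*t)/125

The Itô integral of a deterministic integrand f(s) has mean 0 because each increment f(s) * (B_{s+ds} - B_s) has mean 0. By the Itô isometry:
  Var( int_0^t f(s) dB_s ) = E[ (int_0^t f(s) dB_s)^2 ] = int_0^t f(s)^2 ds.
Here f(s) = -6*sin(5*s)/5, so f(s)^2 = 36*sin(5*s)^2/25. Integrate:
  int_0^t (36*sin(5*s)^2/25) ds = 18*t/25 - 9*sin(10*t)/125.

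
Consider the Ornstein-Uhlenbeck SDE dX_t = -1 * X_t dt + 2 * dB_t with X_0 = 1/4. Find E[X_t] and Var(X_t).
E[X_t] = exp(-t)/4; Var(X_t) = 2 - 2*exp(-2*t)

The OU SDE dX = -theta X dt + sigma dB admits the integrating factor exp(theta t): d(exp(theta t) X_t) = sigma exp(theta t) dB_t. Integrating from 0 to t:
  X_t = x_0 * exp(-theta t) + sigma * int_0^t exp(-theta (t-s)) dB_s.
The Itô integral has mean 0 and (by the Itô isometry) variance sigma^2 * int_0^t exp(-2 theta (t - s)) ds = sigma^2 * (1 - exp(-2 theta t)) / (2 theta).
With theta = 1, sigma = 2, x_0 = 1/4:
  E[X_t] = 1/4 * exp(-1 t) = exp(-t)/4
  Var(X_t) = (2)^2 * (1 - exp(-2*1 t)) / (2 * 1) = 2 - 2*exp(-2*t).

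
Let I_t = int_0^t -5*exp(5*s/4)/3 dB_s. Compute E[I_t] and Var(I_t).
E[I_t] = 0; Var(I_t) = 10*exp(5*t/2)/9 - 10/9

The Itô integral of a deterministic integrand f(s) has mean 0 because each increment f(s) * (B_{s+ds} - B_s) has mean 0. By the Itô isometry:
  Var( int_0^t f(s) dB_s ) = E[ (int_0^t f(s) dB_s)^2 ] = int_0^t f(s)^2 ds.
Here f(s) = -5*exp(5*s/4)/3, so f(s)^2 = 25*exp(5*s/2)/9. Integrate:
  int_0^t (25*exp(5*s/2)/9) ds = 10*exp(5*t/2)/9 - 10/9.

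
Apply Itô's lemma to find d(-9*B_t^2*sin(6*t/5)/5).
d(-9*B_t^2*sin(6*t/5)/5) = (-54*B_t^2*cos(6*t/5)/25 - 9*sin(6*t/5)/5) dt + (-18*B_t*sin(6*t/5)/5) dB_t

Itô's formula for f(t, x): d f(t, B_t) = (f_t + (1/2) f_xx) dt + f_x dB_t. Compute partials of f(t, x) = -9*x^2*sin(6*t/5)/5:
  f_t(t,x)  = -54*x^2*cos(6*t/5)/25
  f_x(t,x)  = -18*x*sin(6*t/5)/5
  f_xx(t,x) = -18*sin(6*t/5)/5
Assemble drift = f_t + (1/2) f_xx = -54*x^2*cos(6*t/5)/25 - 9*sin(6*t/5)/5 and diffusion = f_x = -18*x*sin(6*t/5)/5. Substituting x = B_t:
  d(-9*B_t^2*sin(6*t/5)/5) = (-54*B_t^2*cos(6*t/5)/25 - 9*sin(6*t/5)/5) dt + (-18*B_t*sin(6*t/5)/5) dB_t.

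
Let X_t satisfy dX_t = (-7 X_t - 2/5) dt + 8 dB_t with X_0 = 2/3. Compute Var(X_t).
Var(X_t) = 32/7 - 32*exp(-14*t)/7

The variance V(t) = Var(X_t) satisfies V'(t) = 2 a V(t) + c^2 with V(0) = 0 (drift coefficient is linear in X, diffusion is constant). With a = -7, c = 8, the solution is
  V(t) = (c^2 / (2 a)) * (exp(2 a t) - 1)
       = (8^2 / (2*(-7))) * (exp((-14) t) - 1)
       = 32/7 - 32*exp(-14*t)/7.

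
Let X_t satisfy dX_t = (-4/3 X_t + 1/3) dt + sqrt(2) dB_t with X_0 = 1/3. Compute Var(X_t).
Var(X_t) = 3/4 - 3*exp(-8*t/3)/4

The variance V(t) = Var(X_t) satisfies V'(t) = 2 a V(t) + c^2 with V(0) = 0 (drift coefficient is linear in X, diffusion is constant). With a = -4/3, c = sqrt(2), the solution is
  V(t) = (c^2 / (2 a)) * (exp(2 a t) - 1)
       = (sqrt(2)^2 / (2*(-4/3))) * (exp((-8/3) t) - 1)
       = 3/4 - 3*exp(-8*t/3)/4.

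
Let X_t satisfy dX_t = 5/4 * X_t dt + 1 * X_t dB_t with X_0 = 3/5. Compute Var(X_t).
Var(X_t) = 9*(exp(t) - 1)*exp(5*t/2)/25

For GBM dX = mu X dt + sigma X dB with X_0 = x_0, apply Itô to Y = log X: dY = (mu - sigma^2/2) dt + sigma dB, so Y_t = log(x_0) + (mu - sigma^2/2) t + sigma B_t and hence X_t = x_0 * exp((mu - sigma^2/2) t + sigma B_t).
With mu = 5/4, sigma = 1, x_0 = 3/5, this gives:
  X_t = 3/5 * exp((3/4) * t + (1) * B_t).
Since sigma*B_t ~ Normal(0, sigma^2 t), E[exp(sigma*B_t)] = exp(sigma^2 t / 2); so E[X_t] = x_0 * exp((mu - sigma^2/2) t) * exp(sigma^2 t / 2) = x_0 * exp(mu t) = 3*exp(5*t/4)/5.
Var(X_t) = E[X_t^2] - (E[X_t])^2 = x_0^2 * exp(2 mu t) * (exp(sigma^2 t) - 1) = 9*(exp(t) - 1)*exp(5*t/2)/25.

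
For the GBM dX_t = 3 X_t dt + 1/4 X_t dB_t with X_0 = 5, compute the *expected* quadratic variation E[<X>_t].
E[<X>_t] = 25*exp(97*t/16)/97 - 25/97

<X>_t = int_0^t ((1/4) * X_s)^2 ds. Taking expectation inside the integral: E[<X>_t] = (1/4)^2 * int_0^t E[X_s^2] ds. For GBM, E[X_s^2] = x_0^2 * exp((2 mu + sigma^2) s). Integrating:
  E[<X>_t] = (1/4)^2 * 5^2 * (exp((2*3 + (1/4)^2) t) - 1) / (2*3 + (1/4)^2)
           = (1/4)^2 * 5^2 * (exp((97/16) t) - 1) / (97/16) = 25*exp(97*t/16)/97 - 25/97.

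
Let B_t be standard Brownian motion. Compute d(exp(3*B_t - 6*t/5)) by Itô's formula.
d(exp(3*B_t - 6*t/5)) = (33*exp(3*B_t - 6*t/5)/10) dt + (3*exp(3*B_t - 6*t/5)) dB_t

Itô's formula for f(t, x): d f(t, B_t) = (f_t + (1/2) f_xx) dt + f_x dB_t. Compute partials of f(t, x) = exp(-6*t/5 + 3*x):
  f_t(t,x)  = -6*exp(-6*t/5 + 3*x)/5
  f_x(t,x)  = 3*exp(-6*t/5 + 3*x)
  f_xx(t,x) = 9*exp(-6*t/5 + 3*x)
Assemble drift = f_t + (1/2) f_xx = 33*exp(-6*t/5 + 3*x)/10 and diffusion = f_x = 3*exp(-6*t/5 + 3*x). Substituting x = B_t:
  d(exp(3*B_t - 6*t/5)) = (33*exp(3*B_t - 6*t/5)/10) dt + (3*exp(3*B_t - 6*t/5)) dB_t.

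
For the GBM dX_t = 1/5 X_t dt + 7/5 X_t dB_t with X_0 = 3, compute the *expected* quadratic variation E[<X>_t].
E[<X>_t] = 441*exp(59*t/25)/59 - 441/59

<X>_t = int_0^t ((7/5) * X_s)^2 ds. Taking expectation inside the integral: E[<X>_t] = (7/5)^2 * int_0^t E[X_s^2] ds. For GBM, E[X_s^2] = x_0^2 * exp((2 mu + sigma^2) s). Integrating:
  E[<X>_t] = (7/5)^2 * 3^2 * (exp((2*(1/5) + (7/5)^2) t) - 1) / (2*(1/5) + (7/5)^2)
           = (7/5)^2 * 3^2 * (exp((59/25) t) - 1) / (59/25) = 441*exp(59*t/25)/59 - 441/59.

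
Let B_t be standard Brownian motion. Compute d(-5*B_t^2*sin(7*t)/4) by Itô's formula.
d(-5*B_t^2*sin(7*t)/4) = (-35*B_t^2*cos(7*t)/4 - 5*sin(7*t)/4) dt + (-5*B_t*sin(7*t)/2) dB_t

Itô's formula for f(t, x): d f(t, B_t) = (f_t + (1/2) f_xx) dt + f_x dB_t. Compute partials of f(t, x) = -5*x^2*sin(7*t)/4:
  f_t(t,x)  = -35*x^2*cos(7*t)/4
  f_x(t,x)  = -5*x*sin(7*t)/2
  f_xx(t,x) = -5*sin(7*t)/2
Assemble drift = f_t + (1/2) f_xx = -35*x^2*cos(7*t)/4 - 5*sin(7*t)/4 and diffusion = f_x = -5*x*sin(7*t)/2. Substituting x = B_t:
  d(-5*B_t^2*sin(7*t)/4) = (-35*B_t^2*cos(7*t)/4 - 5*sin(7*t)/4) dt + (-5*B_t*sin(7*t)/2) dB_t.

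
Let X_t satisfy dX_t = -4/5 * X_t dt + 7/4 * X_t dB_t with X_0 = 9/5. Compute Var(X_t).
Var(X_t) = (81*exp(49*t/16) - 81)*exp(-8*t/5)/25

For GBM dX = mu X dt + sigma X dB with X_0 = x_0, apply Itô to Y = log X: dY = (mu - sigma^2/2) dt + sigma dB, so Y_t = log(x_0) + (mu - sigma^2/2) t + sigma B_t and hence X_t = x_0 * exp((mu - sigma^2/2) t + sigma B_t).
With mu = -4/5, sigma = 7/4, x_0 = 9/5, this gives:
  X_t = 9/5 * exp((-373/160) * t + (7/4) * B_t).
Since sigma*B_t ~ Normal(0, sigma^2 t), E[exp(sigma*B_t)] = exp(sigma^2 t / 2); so E[X_t] = x_0 * exp((mu - sigma^2/2) t) * exp(sigma^2 t / 2) = x_0 * exp(mu t) = 9*exp(-4*t/5)/5.
Var(X_t) = E[X_t^2] - (E[X_t])^2 = x_0^2 * exp(2 mu t) * (exp(sigma^2 t) - 1) = (81*exp(49*t/16) - 81)*exp(-8*t/5)/25.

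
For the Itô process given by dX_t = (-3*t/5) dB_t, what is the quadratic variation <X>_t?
<X>_t = 3*t^3/25

For an Itô process dX_t = a(t) dt + b(t) dB_t, the quadratic variation is <X>_t = int_0^t b(s)^2 ds (the drift term does not contribute). Here b(s) = -3*s/5, so
  b(s)^2 = 9*s^2/25.
Integrating from 0 to t:
  <X>_t = int_0^t (9*s^2/25) ds = 3*t^3/25.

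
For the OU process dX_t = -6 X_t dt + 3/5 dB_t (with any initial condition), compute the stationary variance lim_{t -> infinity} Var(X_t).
lim Var(X_t) = 3/100

The OU SDE dX = -theta X dt + sigma dB admits the integrating factor exp(theta t): d(exp(theta t) X_t) = sigma exp(theta t) dB_t. Integrating from 0 to t gives X_t = x_0 * exp(-theta t) + sigma * int_0^t exp(-theta (t-s)) dB_s for any initial x_0. The Itô integral has variance (by the Itô isometry) sigma^2 * int_0^t exp(-2 theta (t - s)) ds = sigma^2 * (1 - exp(-2 theta t)) / (2 theta), independent of x_0.
With theta = 6, sigma = 3/5:
  Var(X_t) = (3/5)^2 * (1 - exp(-2*6 t)) / (2 * 6) = 3/100 - 3*exp(-12*t)/100.
As t -> infinity, exp(-2*6 t) -> 0, so the stationary variance is sigma^2 / (2 theta) = 3/100.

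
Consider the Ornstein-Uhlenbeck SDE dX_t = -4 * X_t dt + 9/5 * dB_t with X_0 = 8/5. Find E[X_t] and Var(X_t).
E[X_t] = 8*exp(-4*t)/5; Var(X_t) = 81/200 - 81*exp(-8*t)/200

The OU SDE dX = -theta X dt + sigma dB admits the integrating factor exp(theta t): d(exp(theta t) X_t) = sigma exp(theta t) dB_t. Integrating from 0 to t:
  X_t = x_0 * exp(-theta t) + sigma * int_0^t exp(-theta (t-s)) dB_s.
The Itô integral has mean 0 and (by the Itô isometry) variance sigma^2 * int_0^t exp(-2 theta (t - s)) ds = sigma^2 * (1 - exp(-2 theta t)) / (2 theta).
With theta = 4, sigma = 9/5, x_0 = 8/5:
  E[X_t] = 8/5 * exp(-4 t) = 8*exp(-4*t)/5
  Var(X_t) = (9/5)^2 * (1 - exp(-2*4 t)) / (2 * 4) = 81/200 - 81*exp(-8*t)/200.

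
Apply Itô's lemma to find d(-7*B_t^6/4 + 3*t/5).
d(-7*B_t^6/4 + 3*t/5) = (3/5 - 105*B_t^4/4) dt + (-21*B_t^5/2) dB_t

Itô's formula for f(t, x): d f(t, B_t) = (f_t + (1/2) f_xx) dt + f_x dB_t. Compute partials of f(t, x) = 3*t/5 - 7*x^6/4:
  f_t(t,x)  = 3/5
  f_x(t,x)  = -21*x^5/2
  f_xx(t,x) = -105*x^4/2
Assemble drift = f_t + (1/2) f_xx = 3/5 - 105*x^4/4 and diffusion = f_x = -21*x^5/2. Substituting x = B_t:
  d(-7*B_t^6/4 + 3*t/5) = (3/5 - 105*B_t^4/4) dt + (-21*B_t^5/2) dB_t.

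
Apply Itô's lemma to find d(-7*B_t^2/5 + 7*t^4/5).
d(-7*B_t^2/5 + 7*t^4/5) = (28*t^3/5 - 7/5) dt + (-14*B_t/5) dB_t

Itô's formula for f(t, x): d f(t, B_t) = (f_t + (1/2) f_xx) dt + f_x dB_t. Compute partials of f(t, x) = 7*t^4/5 - 7*x^2/5:
  f_t(t,x)  = 28*t^3/5
  f_x(t,x)  = -14*x/5
  f_xx(t,x) = -14/5
Assemble drift = f_t + (1/2) f_xx = 28*t^3/5 - 7/5 and diffusion = f_x = -14*x/5. Substituting x = B_t:
  d(-7*B_t^2/5 + 7*t^4/5) = (28*t^3/5 - 7/5) dt + (-14*B_t/5) dB_t.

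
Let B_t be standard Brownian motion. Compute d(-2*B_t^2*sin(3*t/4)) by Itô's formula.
d(-2*B_t^2*sin(3*t/4)) = (-3*B_t^2*cos(3*t/4)/2 - 2*sin(3*t/4)) dt + (-4*B_t*sin(3*t/4)) dB_t

Itô's formula for f(t, x): d f(t, B_t) = (f_t + (1/2) f_xx) dt + f_x dB_t. Compute partials of f(t, x) = -2*x^2*sin(3*t/4):
  f_t(t,x)  = -3*x^2*cos(3*t/4)/2
  f_x(t,x)  = -4*x*sin(3*t/4)
  f_xx(t,x) = -4*sin(3*t/4)
Assemble drift = f_t + (1/2) f_xx = -3*x^2*cos(3*t/4)/2 - 2*sin(3*t/4) and diffusion = f_x = -4*x*sin(3*t/4). Substituting x = B_t:
  d(-2*B_t^2*sin(3*t/4)) = (-3*B_t^2*cos(3*t/4)/2 - 2*sin(3*t/4)) dt + (-4*B_t*sin(3*t/4)) dB_t.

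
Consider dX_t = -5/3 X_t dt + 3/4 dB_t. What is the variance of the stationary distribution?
lim Var(X_t) = 27/160

The OU SDE dX = -theta X dt + sigma dB admits the integrating factor exp(theta t): d(exp(theta t) X_t) = sigma exp(theta t) dB_t. Integrating from 0 to t gives X_t = x_0 * exp(-theta t) + sigma * int_0^t exp(-theta (t-s)) dB_s for any initial x_0. The Itô integral has variance (by the Itô isometry) sigma^2 * int_0^t exp(-2 theta (t - s)) ds = sigma^2 * (1 - exp(-2 theta t)) / (2 theta), independent of x_0.
With theta = 5/3, sigma = 3/4:
  Var(X_t) = (3/4)^2 * (1 - exp(-2*5/3 t)) / (2 * 5/3) = 27/160 - 27*exp(-10*t/3)/160.
As t -> infinity, exp(-2*5/3 t) -> 0, so the stationary variance is sigma^2 / (2 theta) = 27/160.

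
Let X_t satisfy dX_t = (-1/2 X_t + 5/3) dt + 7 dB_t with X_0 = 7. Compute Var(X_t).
Var(X_t) = 49 - 49*exp(-t)

The variance V(t) = Var(X_t) satisfies V'(t) = 2 a V(t) + c^2 with V(0) = 0 (drift coefficient is linear in X, diffusion is constant). With a = -1/2, c = 7, the solution is
  V(t) = (c^2 / (2 a)) * (exp(2 a t) - 1)
       = (7^2 / (2*(-1/2))) * (exp((-1) t) - 1)
       = 49 - 49*exp(-t).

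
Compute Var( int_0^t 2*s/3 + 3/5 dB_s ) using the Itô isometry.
Var = t*(100*t^2 + 270*t + 243)/675

The Itô integral of a deterministic integrand f(s) has mean 0 because each increment f(s) * (B_{s+ds} - B_s) has mean 0. By the Itô isometry:
  Var( int_0^t f(s) dB_s ) = E[ (int_0^t f(s) dB_s)^2 ] = int_0^t f(s)^2 ds.
Here f(s) = 2*s/3 + 3/5, so f(s)^2 = (10*s + 9)^2/225. Integrate:
  int_0^t ((10*s + 9)^2/225) ds = t*(100*t^2 + 270*t + 243)/675.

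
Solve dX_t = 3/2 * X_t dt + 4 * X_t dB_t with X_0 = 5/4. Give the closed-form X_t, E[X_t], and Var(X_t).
X_t = 5/4 * exp((-13/2) t + (4) B_t); E[X_t] = 5*exp(3*t/2)/4; Var(X_t) = 25*(exp(16*t) - 1)*exp(3*t)/16

For GBM dX = mu X dt + sigma X dB with X_0 = x_0, apply Itô to Y = log X: dY = (mu - sigma^2/2) dt + sigma dB, so Y_t = log(x_0) + (mu - sigma^2/2) t + sigma B_t and hence X_t = x_0 * exp((mu - sigma^2/2) t + sigma B_t).
With mu = 3/2, sigma = 4, x_0 = 5/4, this gives:
  X_t = 5/4 * exp((-13/2) * t + (4) * B_t).
Since sigma*B_t ~ Normal(0, sigma^2 t), E[exp(sigma*B_t)] = exp(sigma^2 t / 2); so E[X_t] = x_0 * exp((mu - sigma^2/2) t) * exp(sigma^2 t / 2) = x_0 * exp(mu t) = 5*exp(3*t/2)/4.
Var(X_t) = E[X_t^2] - (E[X_t])^2 = x_0^2 * exp(2 mu t) * (exp(sigma^2 t) - 1) = 25*(exp(16*t) - 1)*exp(3*t)/16.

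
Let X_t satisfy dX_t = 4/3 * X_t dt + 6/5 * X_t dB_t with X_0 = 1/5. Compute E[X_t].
E[X_t] = exp(4*t/3)/5

For GBM dX = mu X dt + sigma X dB with X_0 = x_0, apply Itô to Y = log X: dY = (mu - sigma^2/2) dt + sigma dB, so Y_t = log(x_0) + (mu - sigma^2/2) t + sigma B_t and hence X_t = x_0 * exp((mu - sigma^2/2) t + sigma B_t).
With mu = 4/3, sigma = 6/5, x_0 = 1/5, this gives:
  X_t = 1/5 * exp((46/75) * t + (6/5) * B_t).
Since sigma*B_t ~ Normal(0, sigma^2 t), E[exp(sigma*B_t)] = exp(sigma^2 t / 2); so E[X_t] = x_0 * exp((mu - sigma^2/2) t) * exp(sigma^2 t / 2) = x_0 * exp(mu t) = exp(4*t/3)/5.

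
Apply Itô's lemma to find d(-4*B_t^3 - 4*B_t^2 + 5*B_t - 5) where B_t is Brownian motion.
d(-4*B_t^3 - 4*B_t^2 + 5*B_t - 5) = (-12*B_t - 4) dt + (-12*B_t^2 - 8*B_t + 5) dB_t

Itô's formula for f(B_t) gives d f(B_t) = f'(B_t) dB_t + (1/2) f''(B_t) dt. Compute derivatives of f(x) = -4*x^3 - 4*x^2 + 5*x - 5:
  f'(x)  = -12*x^2 - 8*x + 5
  f''(x) = -24*x - 8
Substitute x = B_t and multiply the f'' term by 1/2:
  drift     = (1/2) * (-24*x - 8) evaluated at B_t = -12*B_t - 4
  diffusion = (-12*x^2 - 8*x + 5) evaluated at B_t = -12*B_t^2 - 8*B_t + 5
Therefore d(-4*B_t^3 - 4*B_t^2 + 5*B_t - 5) = (-12*B_t - 4) dt + (-12*B_t^2 - 8*B_t + 5) dB_t.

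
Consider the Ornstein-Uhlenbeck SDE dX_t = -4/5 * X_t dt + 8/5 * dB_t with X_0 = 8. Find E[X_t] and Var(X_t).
E[X_t] = 8*exp(-4*t/5); Var(X_t) = 8/5 - 8*exp(-8*t/5)/5

The OU SDE dX = -theta X dt + sigma dB admits the integrating factor exp(theta t): d(exp(theta t) X_t) = sigma exp(theta t) dB_t. Integrating from 0 to t:
  X_t = x_0 * exp(-theta t) + sigma * int_0^t exp(-theta (t-s)) dB_s.
The Itô integral has mean 0 and (by the Itô isometry) variance sigma^2 * int_0^t exp(-2 theta (t - s)) ds = sigma^2 * (1 - exp(-2 theta t)) / (2 theta).
With theta = 4/5, sigma = 8/5, x_0 = 8:
  E[X_t] = 8 * exp(-4/5 t) = 8*exp(-4*t/5)
  Var(X_t) = (8/5)^2 * (1 - exp(-2*4/5 t)) / (2 * 4/5) = 8/5 - 8*exp(-8*t/5)/5.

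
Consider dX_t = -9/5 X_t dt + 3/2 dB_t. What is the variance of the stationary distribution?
lim Var(X_t) = 5/8

The OU SDE dX = -theta X dt + sigma dB admits the integrating factor exp(theta t): d(exp(theta t) X_t) = sigma exp(theta t) dB_t. Integrating from 0 to t gives X_t = x_0 * exp(-theta t) + sigma * int_0^t exp(-theta (t-s)) dB_s for any initial x_0. The Itô integral has variance (by the Itô isometry) sigma^2 * int_0^t exp(-2 theta (t - s)) ds = sigma^2 * (1 - exp(-2 theta t)) / (2 theta), independent of x_0.
With theta = 9/5, sigma = 3/2:
  Var(X_t) = (3/2)^2 * (1 - exp(-2*9/5 t)) / (2 * 9/5) = 5/8 - 5*exp(-18*t/5)/8.
As t -> infinity, exp(-2*9/5 t) -> 0, so the stationary variance is sigma^2 / (2 theta) = 5/8.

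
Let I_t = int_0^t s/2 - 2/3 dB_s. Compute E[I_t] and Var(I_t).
E[I_t] = 0; Var(I_t) = t*(3*t^2 - 12*t + 16)/36

The Itô integral of a deterministic integrand f(s) has mean 0 because each increment f(s) * (B_{s+ds} - B_s) has mean 0. By the Itô isometry:
  Var( int_0^t f(s) dB_s ) = E[ (int_0^t f(s) dB_s)^2 ] = int_0^t f(s)^2 ds.
Here f(s) = s/2 - 2/3, so f(s)^2 = (3*s - 4)^2/36. Integrate:
  int_0^t ((3*s - 4)^2/36) ds = t*(3*t^2 - 12*t + 16)/36.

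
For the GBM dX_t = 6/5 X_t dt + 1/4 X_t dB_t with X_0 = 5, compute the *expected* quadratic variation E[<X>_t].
E[<X>_t] = 125*exp(197*t/80)/197 - 125/197

<X>_t = int_0^t ((1/4) * X_s)^2 ds. Taking expectation inside the integral: E[<X>_t] = (1/4)^2 * int_0^t E[X_s^2] ds. For GBM, E[X_s^2] = x_0^2 * exp((2 mu + sigma^2) s). Integrating:
  E[<X>_t] = (1/4)^2 * 5^2 * (exp((2*(6/5) + (1/4)^2) t) - 1) / (2*(6/5) + (1/4)^2)
           = (1/4)^2 * 5^2 * (exp((197/80) t) - 1) / (197/80) = 125*exp(197*t/80)/197 - 125/197.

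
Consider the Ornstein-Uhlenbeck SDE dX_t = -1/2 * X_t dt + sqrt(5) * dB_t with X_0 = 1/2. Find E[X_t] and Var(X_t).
E[X_t] = exp(-t/2)/2; Var(X_t) = 5 - 5*exp(-t)

The OU SDE dX = -theta X dt + sigma dB admits the integrating factor exp(theta t): d(exp(theta t) X_t) = sigma exp(theta t) dB_t. Integrating from 0 to t:
  X_t = x_0 * exp(-theta t) + sigma * int_0^t exp(-theta (t-s)) dB_s.
The Itô integral has mean 0 and (by the Itô isometry) variance sigma^2 * int_0^t exp(-2 theta (t - s)) ds = sigma^2 * (1 - exp(-2 theta t)) / (2 theta).
With theta = 1/2, sigma = sqrt(5), x_0 = 1/2:
  E[X_t] = 1/2 * exp(-1/2 t) = exp(-t/2)/2
  Var(X_t) = (sqrt(5))^2 * (1 - exp(-2*1/2 t)) / (2 * 1/2) = 5 - 5*exp(-t).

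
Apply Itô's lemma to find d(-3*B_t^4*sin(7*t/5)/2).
d(-3*B_t^4*sin(7*t/5)/2) = (B_t^2*(-21*B_t^2*cos(7*t/5)/10 - 9*sin(7*t/5))) dt + (-6*B_t^3*sin(7*t/5)) dB_t

Itô's formula for f(t, x): d f(t, B_t) = (f_t + (1/2) f_xx) dt + f_x dB_t. Compute partials of f(t, x) = -3*x^4*sin(7*t/5)/2:
  f_t(t,x)  = -21*x^4*cos(7*t/5)/10
  f_x(t,x)  = -6*x^3*sin(7*t/5)
  f_xx(t,x) = -18*x^2*sin(7*t/5)
Assemble drift = f_t + (1/2) f_xx = x^2*(-21*x^2*cos(7*t/5)/10 - 9*sin(7*t/5)) and diffusion = f_x = -6*x^3*sin(7*t/5). Substituting x = B_t:
  d(-3*B_t^4*sin(7*t/5)/2) = (B_t^2*(-21*B_t^2*cos(7*t/5)/10 - 9*sin(7*t/5))) dt + (-6*B_t^3*sin(7*t/5)) dB_t.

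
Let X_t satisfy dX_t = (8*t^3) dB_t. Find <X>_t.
<X>_t = 64*t^7/7

For an Itô process dX_t = a(t) dt + b(t) dB_t, the quadratic variation is <X>_t = int_0^t b(s)^2 ds (the drift term does not contribute). Here b(s) = 8*s^3, so
  b(s)^2 = 64*s^6.
Integrating from 0 to t:
  <X>_t = int_0^t (64*s^6) ds = 64*t^7/7.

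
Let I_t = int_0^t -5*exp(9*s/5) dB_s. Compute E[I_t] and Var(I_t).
E[I_t] = 0; Var(I_t) = 125*exp(18*t/5)/18 - 125/18

The Itô integral of a deterministic integrand f(s) has mean 0 because each increment f(s) * (B_{s+ds} - B_s) has mean 0. By the Itô isometry:
  Var( int_0^t f(s) dB_s ) = E[ (int_0^t f(s) dB_s)^2 ] = int_0^t f(s)^2 ds.
Here f(s) = -5*exp(9*s/5), so f(s)^2 = 25*exp(18*s/5). Integrate:
  int_0^t (25*exp(18*s/5)) ds = 125*exp(18*t/5)/18 - 125/18.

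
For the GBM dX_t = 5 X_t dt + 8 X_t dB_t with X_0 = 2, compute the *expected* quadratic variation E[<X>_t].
E[<X>_t] = 128*exp(74*t)/37 - 128/37

<X>_t = int_0^t (8 * X_s)^2 ds. Taking expectation inside the integral: E[<X>_t] = 8^2 * int_0^t E[X_s^2] ds. For GBM, E[X_s^2] = x_0^2 * exp((2 mu + sigma^2) s). Integrating:
  E[<X>_t] = 8^2 * 2^2 * (exp((2*5 + 8^2) t) - 1) / (2*5 + 8^2)
           = 8^2 * 2^2 * (exp(74 t) - 1) / 74 = 128*exp(74*t)/37 - 128/37.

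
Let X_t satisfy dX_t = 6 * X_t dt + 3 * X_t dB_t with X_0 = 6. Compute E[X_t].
E[X_t] = 6*exp(6*t)

For GBM dX = mu X dt + sigma X dB with X_0 = x_0, apply Itô to Y = log X: dY = (mu - sigma^2/2) dt + sigma dB, so Y_t = log(x_0) + (mu - sigma^2/2) t + sigma B_t and hence X_t = x_0 * exp((mu - sigma^2/2) t + sigma B_t).
With mu = 6, sigma = 3, x_0 = 6, this gives:
  X_t = 6 * exp((3/2) * t + (3) * B_t).
Since sigma*B_t ~ Normal(0, sigma^2 t), E[exp(sigma*B_t)] = exp(sigma^2 t / 2); so E[X_t] = x_0 * exp((mu - sigma^2/2) t) * exp(sigma^2 t / 2) = x_0 * exp(mu t) = 6*exp(6*t).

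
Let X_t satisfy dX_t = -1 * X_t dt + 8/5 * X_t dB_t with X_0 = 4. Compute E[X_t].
E[X_t] = 4*exp(-t)

For GBM dX = mu X dt + sigma X dB with X_0 = x_0, apply Itô to Y = log X: dY = (mu - sigma^2/2) dt + sigma dB, so Y_t = log(x_0) + (mu - sigma^2/2) t + sigma B_t and hence X_t = x_0 * exp((mu - sigma^2/2) t + sigma B_t).
With mu = -1, sigma = 8/5, x_0 = 4, this gives:
  X_t = 4 * exp((-57/25) * t + (8/5) * B_t).
Since sigma*B_t ~ Normal(0, sigma^2 t), E[exp(sigma*B_t)] = exp(sigma^2 t / 2); so E[X_t] = x_0 * exp((mu - sigma^2/2) t) * exp(sigma^2 t / 2) = x_0 * exp(mu t) = 4*exp(-t).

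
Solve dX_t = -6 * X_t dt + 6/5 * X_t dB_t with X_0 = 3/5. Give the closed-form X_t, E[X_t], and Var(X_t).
X_t = 3/5 * exp((-168/25) t + (6/5) B_t); E[X_t] = 3*exp(-6*t)/5; Var(X_t) = (9*exp(36*t/25) - 9)*exp(-12*t)/25

For GBM dX = mu X dt + sigma X dB with X_0 = x_0, apply Itô to Y = log X: dY = (mu - sigma^2/2) dt + sigma dB, so Y_t = log(x_0) + (mu - sigma^2/2) t + sigma B_t and hence X_t = x_0 * exp((mu - sigma^2/2) t + sigma B_t).
With mu = -6, sigma = 6/5, x_0 = 3/5, this gives:
  X_t = 3/5 * exp((-168/25) * t + (6/5) * B_t).
Since sigma*B_t ~ Normal(0, sigma^2 t), E[exp(sigma*B_t)] = exp(sigma^2 t / 2); so E[X_t] = x_0 * exp((mu - sigma^2/2) t) * exp(sigma^2 t / 2) = x_0 * exp(mu t) = 3*exp(-6*t)/5.
Var(X_t) = E[X_t^2] - (E[X_t])^2 = x_0^2 * exp(2 mu t) * (exp(sigma^2 t) - 1) = (9*exp(36*t/25) - 9)*exp(-12*t)/25.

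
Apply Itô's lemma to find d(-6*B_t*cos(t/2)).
d(-6*B_t*cos(t/2)) = (3*B_t*sin(t/2)) dt + (-6*cos(t/2)) dB_t

Itô's formula for f(t, x): d f(t, B_t) = (f_t + (1/2) f_xx) dt + f_x dB_t. Compute partials of f(t, x) = -6*x*cos(t/2):
  f_t(t,x)  = 3*x*sin(t/2)
  f_x(t,x)  = -6*cos(t/2)
  f_xx(t,x) = 0
Assemble drift = f_t + (1/2) f_xx = 3*x*sin(t/2) and diffusion = f_x = -6*cos(t/2). Substituting x = B_t:
  d(-6*B_t*cos(t/2)) = (3*B_t*sin(t/2)) dt + (-6*cos(t/2)) dB_t.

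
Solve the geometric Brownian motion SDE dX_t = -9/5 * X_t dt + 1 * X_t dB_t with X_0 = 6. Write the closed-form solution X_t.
X_t = 6 * exp((-23/10) * t + (1) * B_t)

For GBM dX = mu X dt + sigma X dB with X_0 = x_0, apply Itô to Y = log X: dY = (mu - sigma^2/2) dt + sigma dB, so Y_t = log(x_0) + (mu - sigma^2/2) t + sigma B_t and hence X_t = x_0 * exp((mu - sigma^2/2) t + sigma B_t).
With mu = -9/5, sigma = 1, x_0 = 6, this gives:
  X_t = 6 * exp((-23/10) * t + (1) * B_t).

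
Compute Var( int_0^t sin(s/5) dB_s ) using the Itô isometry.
Var = t/2 - 5*sin(2*t/5)/4

The Itô integral of a deterministic integrand f(s) has mean 0 because each increment f(s) * (B_{s+ds} - B_s) has mean 0. By the Itô isometry:
  Var( int_0^t f(s) dB_s ) = E[ (int_0^t f(s) dB_s)^2 ] = int_0^t f(s)^2 ds.
Here f(s) = sin(s/5), so f(s)^2 = sin(s/5)^2. Integrate:
  int_0^t (sin(s/5)^2) ds = t/2 - 5*sin(2*t/5)/4.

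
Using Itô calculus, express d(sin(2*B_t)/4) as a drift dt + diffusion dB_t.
d(sin(2*B_t)/4) = (-sin(2*B_t)/2) dt + (cos(2*B_t)/2) dB_t

Itô's formula for f(B_t) gives d f(B_t) = f'(B_t) dB_t + (1/2) f''(B_t) dt. Compute derivatives of f(x) = sin(2*x)/4:
  f'(x)  = cos(2*x)/2
  f''(x) = -sin(2*x)
Substitute x = B_t and multiply the f'' term by 1/2:
  drift     = (1/2) * (-sin(2*x)) evaluated at B_t = -sin(2*B_t)/2
  diffusion = (cos(2*x)/2) evaluated at B_t = cos(2*B_t)/2
Therefore d(sin(2*B_t)/4) = (-sin(2*B_t)/2) dt + (cos(2*B_t)/2) dB_t.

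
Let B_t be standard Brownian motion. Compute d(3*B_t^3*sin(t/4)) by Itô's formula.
d(3*B_t^3*sin(t/4)) = (3*B_t*(B_t^2*cos(t/4) + 12*sin(t/4))/4) dt + (9*B_t^2*sin(t/4)) dB_t

Itô's formula for f(t, x): d f(t, B_t) = (f_t + (1/2) f_xx) dt + f_x dB_t. Compute partials of f(t, x) = 3*x^3*sin(t/4):
  f_t(t,x)  = 3*x^3*cos(t/4)/4
  f_x(t,x)  = 9*x^2*sin(t/4)
  f_xx(t,x) = 18*x*sin(t/4)
Assemble drift = f_t + (1/2) f_xx = 3*x*(x^2*cos(t/4) + 12*sin(t/4))/4 and diffusion = f_x = 9*x^2*sin(t/4). Substituting x = B_t:
  d(3*B_t^3*sin(t/4)) = (3*B_t*(B_t^2*cos(t/4) + 12*sin(t/4))/4) dt + (9*B_t^2*sin(t/4)) dB_t.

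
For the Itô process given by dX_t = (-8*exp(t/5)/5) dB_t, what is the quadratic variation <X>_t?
<X>_t = 32*exp(2*t/5)/5 - 32/5

For an Itô process dX_t = a(t) dt + b(t) dB_t, the quadratic variation is <X>_t = int_0^t b(s)^2 ds (the drift term does not contribute). Here b(s) = -8*exp(s/5)/5, so
  b(s)^2 = 64*exp(2*s/5)/25.
Integrating from 0 to t:
  <X>_t = int_0^t (64*exp(2*s/5)/25) ds = 32*exp(2*t/5)/5 - 32/5.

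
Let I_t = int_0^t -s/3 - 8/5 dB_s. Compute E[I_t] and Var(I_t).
E[I_t] = 0; Var(I_t) = t*(25*t^2 + 360*t + 1728)/675

The Itô integral of a deterministic integrand f(s) has mean 0 because each increment f(s) * (B_{s+ds} - B_s) has mean 0. By the Itô isometry:
  Var( int_0^t f(s) dB_s ) = E[ (int_0^t f(s) dB_s)^2 ] = int_0^t f(s)^2 ds.
Here f(s) = -s/3 - 8/5, so f(s)^2 = (5*s + 24)^2/225. Integrate:
  int_0^t ((5*s + 24)^2/225) ds = t*(25*t^2 + 360*t + 1728)/675.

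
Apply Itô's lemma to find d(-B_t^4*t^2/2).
d(-B_t^4*t^2/2) = (B_t^2*t*(-B_t^2 - 3*t)) dt + (-2*B_t^3*t^2) dB_t

Itô's formula for f(t, x): d f(t, B_t) = (f_t + (1/2) f_xx) dt + f_x dB_t. Compute partials of f(t, x) = -t^2*x^4/2:
  f_t(t,x)  = -t*x^4
  f_x(t,x)  = -2*t^2*x^3
  f_xx(t,x) = -6*t^2*x^2
Assemble drift = f_t + (1/2) f_xx = t*x^2*(-3*t - x^2) and diffusion = f_x = -2*t^2*x^3. Substituting x = B_t:
  d(-B_t^4*t^2/2) = (B_t^2*t*(-B_t^2 - 3*t)) dt + (-2*B_t^3*t^2) dB_t.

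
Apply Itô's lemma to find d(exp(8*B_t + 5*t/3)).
d(exp(8*B_t + 5*t/3)) = (101*exp(8*B_t + 5*t/3)/3) dt + (8*exp(8*B_t + 5*t/3)) dB_t

Itô's formula for f(t, x): d f(t, B_t) = (f_t + (1/2) f_xx) dt + f_x dB_t. Compute partials of f(t, x) = exp(5*t/3 + 8*x):
  f_t(t,x)  = 5*exp(5*t/3 + 8*x)/3
  f_x(t,x)  = 8*exp(5*t/3 + 8*x)
  f_xx(t,x) = 64*exp(5*t/3 + 8*x)
Assemble drift = f_t + (1/2) f_xx = 101*exp(5*t/3 + 8*x)/3 and diffusion = f_x = 8*exp(5*t/3 + 8*x). Substituting x = B_t:
  d(exp(8*B_t + 5*t/3)) = (101*exp(8*B_t + 5*t/3)/3) dt + (8*exp(8*B_t + 5*t/3)) dB_t.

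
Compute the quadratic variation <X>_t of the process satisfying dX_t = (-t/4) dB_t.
<X>_t = t^3/48

For an Itô process dX_t = a(t) dt + b(t) dB_t, the quadratic variation is <X>_t = int_0^t b(s)^2 ds (the drift term does not contribute). Here b(s) = -s/4, so
  b(s)^2 = s^2/16.
Integrating from 0 to t:
  <X>_t = int_0^t (s^2/16) ds = t^3/48.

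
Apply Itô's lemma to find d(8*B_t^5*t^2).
d(8*B_t^5*t^2) = (16*B_t^3*t*(B_t^2 + 5*t)) dt + (40*B_t^4*t^2) dB_t

Itô's formula for f(t, x): d f(t, B_t) = (f_t + (1/2) f_xx) dt + f_x dB_t. Compute partials of f(t, x) = 8*t^2*x^5:
  f_t(t,x)  = 16*t*x^5
  f_x(t,x)  = 40*t^2*x^4
  f_xx(t,x) = 160*t^2*x^3
Assemble drift = f_t + (1/2) f_xx = 16*t*x^3*(5*t + x^2) and diffusion = f_x = 40*t^2*x^4. Substituting x = B_t:
  d(8*B_t^5*t^2) = (16*B_t^3*t*(B_t^2 + 5*t)) dt + (40*B_t^4*t^2) dB_t.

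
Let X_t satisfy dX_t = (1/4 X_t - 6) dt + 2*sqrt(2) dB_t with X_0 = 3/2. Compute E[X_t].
E[X_t] = 24 - 45*exp(t/4)/2

Taking expectations and using E[dB_t] = 0, the mean m(t) = E[X_t] satisfies the ODE m'(t) = a m(t) + b with m(0) = x_0. With a = 1/4, b = -6, x_0 = 3/2, the solution is
  m(t) = x_0 * exp(a t) + (b/a) * (exp(a t) - 1)
       = (3/2) * exp((1/4) t) + ((-6)/(1/4)) * (exp((1/4) t) - 1)
       = 24 - 45*exp(t/4)/2.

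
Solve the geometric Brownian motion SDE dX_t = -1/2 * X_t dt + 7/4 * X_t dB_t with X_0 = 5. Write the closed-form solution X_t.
X_t = 5 * exp((-65/32) * t + (7/4) * B_t)

For GBM dX = mu X dt + sigma X dB with X_0 = x_0, apply Itô to Y = log X: dY = (mu - sigma^2/2) dt + sigma dB, so Y_t = log(x_0) + (mu - sigma^2/2) t + sigma B_t and hence X_t = x_0 * exp((mu - sigma^2/2) t + sigma B_t).
With mu = -1/2, sigma = 7/4, x_0 = 5, this gives:
  X_t = 5 * exp((-65/32) * t + (7/4) * B_t).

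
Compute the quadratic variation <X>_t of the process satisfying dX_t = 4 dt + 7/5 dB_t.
<X>_t = 49*t/25

For an Itô process dX_t = a(t) dt + b(t) dB_t, the quadratic variation is <X>_t = int_0^t b(s)^2 ds (the drift term does not contribute). Here b(s) = 7/5, so
  b(s)^2 = 49/25.
Integrating from 0 to t:
  <X>_t = int_0^t (49/25) ds = 49*t/25.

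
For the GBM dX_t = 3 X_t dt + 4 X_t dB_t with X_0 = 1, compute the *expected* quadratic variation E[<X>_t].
E[<X>_t] = 8*exp(22*t)/11 - 8/11

<X>_t = int_0^t (4 * X_s)^2 ds. Taking expectation inside the integral: E[<X>_t] = 4^2 * int_0^t E[X_s^2] ds. For GBM, E[X_s^2] = x_0^2 * exp((2 mu + sigma^2) s). Integrating:
  E[<X>_t] = 4^2 * 1^2 * (exp((2*3 + 4^2) t) - 1) / (2*3 + 4^2)
           = 4^2 * 1^2 * (exp(22 t) - 1) / 22 = 8*exp(22*t)/11 - 8/11.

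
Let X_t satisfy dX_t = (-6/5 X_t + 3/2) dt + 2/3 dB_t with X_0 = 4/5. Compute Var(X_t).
Var(X_t) = 5/27 - 5*exp(-12*t/5)/27

The variance V(t) = Var(X_t) satisfies V'(t) = 2 a V(t) + c^2 with V(0) = 0 (drift coefficient is linear in X, diffusion is constant). With a = -6/5, c = 2/3, the solution is
  V(t) = (c^2 / (2 a)) * (exp(2 a t) - 1)
       = ((2/3)^2 / (2*(-6/5))) * (exp((-12/5) t) - 1)
       = 5/27 - 5*exp(-12*t/5)/27.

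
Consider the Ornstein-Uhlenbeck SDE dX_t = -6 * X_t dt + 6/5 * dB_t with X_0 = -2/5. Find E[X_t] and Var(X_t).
E[X_t] = -2*exp(-6*t)/5; Var(X_t) = 3/25 - 3*exp(-12*t)/25

The OU SDE dX = -theta X dt + sigma dB admits the integrating factor exp(theta t): d(exp(theta t) X_t) = sigma exp(theta t) dB_t. Integrating from 0 to t:
  X_t = x_0 * exp(-theta t) + sigma * int_0^t exp(-theta (t-s)) dB_s.
The Itô integral has mean 0 and (by the Itô isometry) variance sigma^2 * int_0^t exp(-2 theta (t - s)) ds = sigma^2 * (1 - exp(-2 theta t)) / (2 theta).
With theta = 6, sigma = 6/5, x_0 = -2/5:
  E[X_t] = -2/5 * exp(-6 t) = -2*exp(-6*t)/5
  Var(X_t) = (6/5)^2 * (1 - exp(-2*6 t)) / (2 * 6) = 3/25 - 3*exp(-12*t)/25.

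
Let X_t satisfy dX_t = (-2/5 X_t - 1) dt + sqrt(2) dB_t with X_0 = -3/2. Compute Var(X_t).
Var(X_t) = 5/2 - 5*exp(-4*t/5)/2

The variance V(t) = Var(X_t) satisfies V'(t) = 2 a V(t) + c^2 with V(0) = 0 (drift coefficient is linear in X, diffusion is constant). With a = -2/5, c = sqrt(2), the solution is
  V(t) = (c^2 / (2 a)) * (exp(2 a t) - 1)
       = (sqrt(2)^2 / (2*(-2/5))) * (exp((-4/5) t) - 1)
       = 5/2 - 5*exp(-4*t/5)/2.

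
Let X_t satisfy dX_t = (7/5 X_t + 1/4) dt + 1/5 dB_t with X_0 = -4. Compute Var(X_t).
Var(X_t) = exp(14*t/5)/70 - 1/70

The variance V(t) = Var(X_t) satisfies V'(t) = 2 a V(t) + c^2 with V(0) = 0 (drift coefficient is linear in X, diffusion is constant). With a = 7/5, c = 1/5, the solution is
  V(t) = (c^2 / (2 a)) * (exp(2 a t) - 1)
       = ((1/5)^2 / (2*(7/5))) * (exp((14/5) t) - 1)
       = exp(14*t/5)/70 - 1/70.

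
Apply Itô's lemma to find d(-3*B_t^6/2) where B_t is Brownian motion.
d(-3*B_t^6/2) = (-45*B_t^4/2) dt + (-9*B_t^5) dB_t

Itô's formula for f(B_t) gives d f(B_t) = f'(B_t) dB_t + (1/2) f''(B_t) dt. Compute derivatives of f(x) = -3*x^6/2:
  f'(x)  = -9*x^5
  f''(x) = -45*x^4
Substitute x = B_t and multiply the f'' term by 1/2:
  drift     = (1/2) * (-45*x^4) evaluated at B_t = -45*B_t^4/2
  diffusion = (-9*x^5) evaluated at B_t = -9*B_t^5
Therefore d(-3*B_t^6/2) = (-45*B_t^4/2) dt + (-9*B_t^5) dB_t.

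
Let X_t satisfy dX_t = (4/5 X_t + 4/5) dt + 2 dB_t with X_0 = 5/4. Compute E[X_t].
E[X_t] = 9*exp(4*t/5)/4 - 1

Taking expectations and using E[dB_t] = 0, the mean m(t) = E[X_t] satisfies the ODE m'(t) = a m(t) + b with m(0) = x_0. With a = 4/5, b = 4/5, x_0 = 5/4, the solution is
  m(t) = x_0 * exp(a t) + (b/a) * (exp(a t) - 1)
       = (5/4) * exp((4/5) t) + ((4/5)/(4/5)) * (exp((4/5) t) - 1)
       = 9*exp(4*t/5)/4 - 1.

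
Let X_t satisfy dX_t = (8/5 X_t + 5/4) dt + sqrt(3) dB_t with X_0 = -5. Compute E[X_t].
E[X_t] = -135*exp(8*t/5)/32 - 25/32

Taking expectations and using E[dB_t] = 0, the mean m(t) = E[X_t] satisfies the ODE m'(t) = a m(t) + b with m(0) = x_0. With a = 8/5, b = 5/4, x_0 = -5, the solution is
  m(t) = x_0 * exp(a t) + (b/a) * (exp(a t) - 1)
       = (-5) * exp((8/5) t) + ((5/4)/(8/5)) * (exp((8/5) t) - 1)
       = -135*exp(8*t/5)/32 - 25/32.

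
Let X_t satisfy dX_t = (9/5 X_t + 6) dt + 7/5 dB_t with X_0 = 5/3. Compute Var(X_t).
Var(X_t) = 49*exp(18*t/5)/90 - 49/90

The variance V(t) = Var(X_t) satisfies V'(t) = 2 a V(t) + c^2 with V(0) = 0 (drift coefficient is linear in X, diffusion is constant). With a = 9/5, c = 7/5, the solution is
  V(t) = (c^2 / (2 a)) * (exp(2 a t) - 1)
       = ((7/5)^2 / (2*(9/5))) * (exp((18/5) t) - 1)
       = 49*exp(18*t/5)/90 - 49/90.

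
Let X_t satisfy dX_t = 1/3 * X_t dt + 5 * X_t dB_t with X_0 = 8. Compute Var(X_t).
Var(X_t) = 64*(exp(25*t) - 1)*exp(2*t/3)

For GBM dX = mu X dt + sigma X dB with X_0 = x_0, apply Itô to Y = log X: dY = (mu - sigma^2/2) dt + sigma dB, so Y_t = log(x_0) + (mu - sigma^2/2) t + sigma B_t and hence X_t = x_0 * exp((mu - sigma^2/2) t + sigma B_t).
With mu = 1/3, sigma = 5, x_0 = 8, this gives:
  X_t = 8 * exp((-73/6) * t + (5) * B_t).
Since sigma*B_t ~ Normal(0, sigma^2 t), E[exp(sigma*B_t)] = exp(sigma^2 t / 2); so E[X_t] = x_0 * exp((mu - sigma^2/2) t) * exp(sigma^2 t / 2) = x_0 * exp(mu t) = 8*exp(t/3).
Var(X_t) = E[X_t^2] - (E[X_t])^2 = x_0^2 * exp(2 mu t) * (exp(sigma^2 t) - 1) = 64*(exp(25*t) - 1)*exp(2*t/3).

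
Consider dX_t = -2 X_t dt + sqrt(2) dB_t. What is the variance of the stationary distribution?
lim Var(X_t) = 1/2

The OU SDE dX = -theta X dt + sigma dB admits the integrating factor exp(theta t): d(exp(theta t) X_t) = sigma exp(theta t) dB_t. Integrating from 0 to t gives X_t = x_0 * exp(-theta t) + sigma * int_0^t exp(-theta (t-s)) dB_s for any initial x_0. The Itô integral has variance (by the Itô isometry) sigma^2 * int_0^t exp(-2 theta (t - s)) ds = sigma^2 * (1 - exp(-2 theta t)) / (2 theta), independent of x_0.
With theta = 2, sigma = sqrt(2):
  Var(X_t) = (sqrt(2))^2 * (1 - exp(-2*2 t)) / (2 * 2) = 1/2 - exp(-4*t)/2.
As t -> infinity, exp(-2*2 t) -> 0, so the stationary variance is sigma^2 / (2 theta) = 1/2.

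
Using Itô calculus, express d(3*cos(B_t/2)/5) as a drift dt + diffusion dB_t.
d(3*cos(B_t/2)/5) = (-3*cos(B_t/2)/40) dt + (-3*sin(B_t/2)/10) dB_t

Itô's formula for f(B_t) gives d f(B_t) = f'(B_t) dB_t + (1/2) f''(B_t) dt. Compute derivatives of f(x) = 3*cos(x/2)/5:
  f'(x)  = -3*sin(x/2)/10
  f''(x) = -3*cos(x/2)/20
Substitute x = B_t and multiply the f'' term by 1/2:
  drift     = (1/2) * (-3*cos(x/2)/20) evaluated at B_t = -3*cos(B_t/2)/40
  diffusion = (-3*sin(x/2)/10) evaluated at B_t = -3*sin(B_t/2)/10
Therefore d(3*cos(B_t/2)/5) = (-3*cos(B_t/2)/40) dt + (-3*sin(B_t/2)/10) dB_t.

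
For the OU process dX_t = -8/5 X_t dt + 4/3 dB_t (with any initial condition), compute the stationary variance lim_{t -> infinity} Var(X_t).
lim Var(X_t) = 5/9

The OU SDE dX = -theta X dt + sigma dB admits the integrating factor exp(theta t): d(exp(theta t) X_t) = sigma exp(theta t) dB_t. Integrating from 0 to t gives X_t = x_0 * exp(-theta t) + sigma * int_0^t exp(-theta (t-s)) dB_s for any initial x_0. The Itô integral has variance (by the Itô isometry) sigma^2 * int_0^t exp(-2 theta (t - s)) ds = sigma^2 * (1 - exp(-2 theta t)) / (2 theta), independent of x_0.
With theta = 8/5, sigma = 4/3:
  Var(X_t) = (4/3)^2 * (1 - exp(-2*8/5 t)) / (2 * 8/5) = 5/9 - 5*exp(-16*t/5)/9.
As t -> infinity, exp(-2*8/5 t) -> 0, so the stationary variance is sigma^2 / (2 theta) = 5/9.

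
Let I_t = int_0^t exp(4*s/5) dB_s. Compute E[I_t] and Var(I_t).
E[I_t] = 0; Var(I_t) = 5*exp(8*t/5)/8 - 5/8

The Itô integral of a deterministic integrand f(s) has mean 0 because each increment f(s) * (B_{s+ds} - B_s) has mean 0. By the Itô isometry:
  Var( int_0^t f(s) dB_s ) = E[ (int_0^t f(s) dB_s)^2 ] = int_0^t f(s)^2 ds.
Here f(s) = exp(4*s/5), so f(s)^2 = exp(8*s/5). Integrate:
  int_0^t (exp(8*s/5)) ds = 5*exp(8*t/5)/8 - 5/8.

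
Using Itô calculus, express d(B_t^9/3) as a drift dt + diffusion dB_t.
d(B_t^9/3) = (12*B_t^7) dt + (3*B_t^8) dB_t

Itô's formula for f(B_t) gives d f(B_t) = f'(B_t) dB_t + (1/2) f''(B_t) dt. Compute derivatives of f(x) = x^9/3:
  f'(x)  = 3*x^8
  f''(x) = 24*x^7
Substitute x = B_t and multiply the f'' term by 1/2:
  drift     = (1/2) * (24*x^7) evaluated at B_t = 12*B_t^7
  diffusion = (3*x^8) evaluated at B_t = 3*B_t^8
Therefore d(B_t^9/3) = (12*B_t^7) dt + (3*B_t^8) dB_t.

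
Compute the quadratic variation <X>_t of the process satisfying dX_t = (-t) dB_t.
<X>_t = t^3/3

For an Itô process dX_t = a(t) dt + b(t) dB_t, the quadratic variation is <X>_t = int_0^t b(s)^2 ds (the drift term does not contribute). Here b(s) = -s, so
  b(s)^2 = s^2.
Integrating from 0 to t:
  <X>_t = int_0^t (s^2) ds = t^3/3.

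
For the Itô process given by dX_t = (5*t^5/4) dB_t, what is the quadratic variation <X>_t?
<X>_t = 25*t^11/176

For an Itô process dX_t = a(t) dt + b(t) dB_t, the quadratic variation is <X>_t = int_0^t b(s)^2 ds (the drift term does not contribute). Here b(s) = 5*s^5/4, so
  b(s)^2 = 25*s^10/16.
Integrating from 0 to t:
  <X>_t = int_0^t (25*s^10/16) ds = 25*t^11/176.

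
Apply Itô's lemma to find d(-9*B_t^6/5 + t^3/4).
d(-9*B_t^6/5 + t^3/4) = (-27*B_t^4 + 3*t^2/4) dt + (-54*B_t^5/5) dB_t

Itô's formula for f(t, x): d f(t, B_t) = (f_t + (1/2) f_xx) dt + f_x dB_t. Compute partials of f(t, x) = t^3/4 - 9*x^6/5:
  f_t(t,x)  = 3*t^2/4
  f_x(t,x)  = -54*x^5/5
  f_xx(t,x) = -54*x^4
Assemble drift = f_t + (1/2) f_xx = 3*t^2/4 - 27*x^4 and diffusion = f_x = -54*x^5/5. Substituting x = B_t:
  d(-9*B_t^6/5 + t^3/4) = (-27*B_t^4 + 3*t^2/4) dt + (-54*B_t^5/5) dB_t.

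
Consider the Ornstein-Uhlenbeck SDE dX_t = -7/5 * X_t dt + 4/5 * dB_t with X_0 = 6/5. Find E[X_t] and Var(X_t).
E[X_t] = 6*exp(-7*t/5)/5; Var(X_t) = 8/35 - 8*exp(-14*t/5)/35

The OU SDE dX = -theta X dt + sigma dB admits the integrating factor exp(theta t): d(exp(theta t) X_t) = sigma exp(theta t) dB_t. Integrating from 0 to t:
  X_t = x_0 * exp(-theta t) + sigma * int_0^t exp(-theta (t-s)) dB_s.
The Itô integral has mean 0 and (by the Itô isometry) variance sigma^2 * int_0^t exp(-2 theta (t - s)) ds = sigma^2 * (1 - exp(-2 theta t)) / (2 theta).
With theta = 7/5, sigma = 4/5, x_0 = 6/5:
  E[X_t] = 6/5 * exp(-7/5 t) = 6*exp(-7*t/5)/5
  Var(X_t) = (4/5)^2 * (1 - exp(-2*7/5 t)) / (2 * 7/5) = 8/35 - 8*exp(-14*t/5)/35.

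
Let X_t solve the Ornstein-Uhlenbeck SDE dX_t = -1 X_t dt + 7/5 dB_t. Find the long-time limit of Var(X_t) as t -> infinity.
lim Var(X_t) = 49/50

The OU SDE dX = -theta X dt + sigma dB admits the integrating factor exp(theta t): d(exp(theta t) X_t) = sigma exp(theta t) dB_t. Integrating from 0 to t gives X_t = x_0 * exp(-theta t) + sigma * int_0^t exp(-theta (t-s)) dB_s for any initial x_0. The Itô integral has variance (by the Itô isometry) sigma^2 * int_0^t exp(-2 theta (t - s)) ds = sigma^2 * (1 - exp(-2 theta t)) / (2 theta), independent of x_0.
With theta = 1, sigma = 7/5:
  Var(X_t) = (7/5)^2 * (1 - exp(-2*1 t)) / (2 * 1) = 49/50 - 49*exp(-2*t)/50.
As t -> infinity, exp(-2*1 t) -> 0, so the stationary variance is sigma^2 / (2 theta) = 49/50.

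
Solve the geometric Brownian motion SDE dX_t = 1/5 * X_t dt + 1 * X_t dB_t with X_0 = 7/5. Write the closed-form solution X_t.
X_t = 7/5 * exp((-3/10) * t + (1) * B_t)

For GBM dX = mu X dt + sigma X dB with X_0 = x_0, apply Itô to Y = log X: dY = (mu - sigma^2/2) dt + sigma dB, so Y_t = log(x_0) + (mu - sigma^2/2) t + sigma B_t and hence X_t = x_0 * exp((mu - sigma^2/2) t + sigma B_t).
With mu = 1/5, sigma = 1, x_0 = 7/5, this gives:
  X_t = 7/5 * exp((-3/10) * t + (1) * B_t).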